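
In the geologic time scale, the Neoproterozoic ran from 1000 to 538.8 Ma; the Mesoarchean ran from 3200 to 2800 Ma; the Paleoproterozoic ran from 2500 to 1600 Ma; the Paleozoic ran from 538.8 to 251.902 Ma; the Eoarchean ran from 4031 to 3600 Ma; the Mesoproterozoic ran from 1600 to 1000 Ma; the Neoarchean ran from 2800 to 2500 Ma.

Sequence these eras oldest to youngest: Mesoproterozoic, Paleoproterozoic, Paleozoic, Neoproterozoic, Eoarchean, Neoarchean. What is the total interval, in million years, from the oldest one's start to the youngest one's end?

From the excerpt: Mesoproterozoic 1600–1000; Paleoproterozoic 2500–1600; Paleozoic 538.8–251.902; Neoproterozoic 1000–538.8; Eoarchean 4031–3600; Neoarchean 2800–2500 (Ma).
Larger Ma is earlier, so the oldest is Eoarchean and the youngest is Paleozoic; oldest to youngest: Eoarchean, Neoarchean, Paleoproterozoic, Mesoproterozoic, Neoproterozoic, Paleozoic.
Oldest start 4031 minus youngest end 251.902 gives 3779.098 Myr overall.

Eoarchean → Neoarchean → Paleoproterozoic → Mesoproterozoic → Neoproterozoic → Paleozoic; total span 3779.098 Myr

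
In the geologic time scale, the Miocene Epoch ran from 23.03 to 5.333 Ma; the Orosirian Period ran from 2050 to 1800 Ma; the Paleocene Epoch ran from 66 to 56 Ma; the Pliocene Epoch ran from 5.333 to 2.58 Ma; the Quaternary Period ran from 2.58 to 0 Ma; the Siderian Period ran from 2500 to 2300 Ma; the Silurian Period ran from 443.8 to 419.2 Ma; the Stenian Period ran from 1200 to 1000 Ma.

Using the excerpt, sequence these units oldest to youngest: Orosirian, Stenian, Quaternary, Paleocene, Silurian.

Orosirian, Stenian, Silurian, Paleocene, Quaternary

The oldest of these is Orosirian (starts 2050 Ma) and the youngest is Quaternary (ends 0 Ma).
In between, by decreasing start age: Stenian (1200), Silurian (443.8), Paleocene (66).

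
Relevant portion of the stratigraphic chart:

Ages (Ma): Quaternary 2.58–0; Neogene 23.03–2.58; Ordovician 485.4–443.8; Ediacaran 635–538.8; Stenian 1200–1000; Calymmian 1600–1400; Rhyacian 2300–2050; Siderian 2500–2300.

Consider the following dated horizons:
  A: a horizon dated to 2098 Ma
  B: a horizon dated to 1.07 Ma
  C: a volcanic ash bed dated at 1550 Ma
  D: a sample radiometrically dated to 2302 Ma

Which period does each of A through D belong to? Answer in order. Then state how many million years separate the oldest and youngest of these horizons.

A — Rhyacian; B — Quaternary; C — Calymmian; D — Siderian; span 2300.93 million years

Match each age against the start–end ranges in the excerpt: A = 2098 Ma → Rhyacian (2300–2050); B = 1.07 Ma → Quaternary (2.58–0); C = 1550 Ma → Calymmian (1600–1400); D = 2302 Ma → Siderian (2500–2300).
The largest age is 2302 Ma and the smallest is 1.07 Ma; their difference is 2300.93 Myr.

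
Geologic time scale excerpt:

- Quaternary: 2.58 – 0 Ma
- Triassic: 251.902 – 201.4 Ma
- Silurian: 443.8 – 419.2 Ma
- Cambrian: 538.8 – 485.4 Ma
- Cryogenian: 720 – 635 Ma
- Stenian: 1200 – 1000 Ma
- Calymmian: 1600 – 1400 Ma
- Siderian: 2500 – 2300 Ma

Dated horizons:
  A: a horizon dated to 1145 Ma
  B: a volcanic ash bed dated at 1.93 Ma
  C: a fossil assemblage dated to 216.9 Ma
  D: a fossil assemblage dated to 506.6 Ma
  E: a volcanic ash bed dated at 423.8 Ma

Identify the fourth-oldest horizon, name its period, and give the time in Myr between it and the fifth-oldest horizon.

C, in the Triassic; 214.97 million years to B

Larger Ma means older, so oldest first: A 1145 > D 506.6 > E 423.8 > C 216.9 > B 1.93.
Counting 4 along gives C (216.9 Ma); the excerpt puts that inside the Triassic, 251.902–201.4 Ma.
Next in line is B (1.93 Ma), and 216.9 − 1.93 = 214.97 Myr.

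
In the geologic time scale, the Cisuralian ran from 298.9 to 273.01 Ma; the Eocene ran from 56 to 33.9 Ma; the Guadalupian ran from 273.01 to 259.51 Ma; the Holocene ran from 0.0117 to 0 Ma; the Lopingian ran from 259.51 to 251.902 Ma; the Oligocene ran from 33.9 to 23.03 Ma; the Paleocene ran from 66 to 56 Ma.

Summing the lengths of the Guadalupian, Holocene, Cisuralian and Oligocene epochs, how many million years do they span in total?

50.2717 million years

Each duration: Guadalupian = 13.5; Holocene = 0.0117; Cisuralian = 25.89; Oligocene = 10.87.
Sum: 13.5 + 0.0117 + 25.89 + 10.87 = 50.2717 Myr.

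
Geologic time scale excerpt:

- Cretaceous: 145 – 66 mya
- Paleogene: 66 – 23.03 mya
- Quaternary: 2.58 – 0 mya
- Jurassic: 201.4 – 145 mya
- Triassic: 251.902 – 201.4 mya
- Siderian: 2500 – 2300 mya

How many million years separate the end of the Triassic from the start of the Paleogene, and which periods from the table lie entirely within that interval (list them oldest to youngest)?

The Triassic closes at 201.4 Ma and the Paleogene opens at 66 Ma, so the interval is 201.4 − 66 = 135.4 Myr.
A period fits inside if it starts at or after 201.4 Ma and ends at or before 66 Ma; oldest first that gives Jurassic, Cretaceous.

135.4 million years; Jurassic, Cretaceous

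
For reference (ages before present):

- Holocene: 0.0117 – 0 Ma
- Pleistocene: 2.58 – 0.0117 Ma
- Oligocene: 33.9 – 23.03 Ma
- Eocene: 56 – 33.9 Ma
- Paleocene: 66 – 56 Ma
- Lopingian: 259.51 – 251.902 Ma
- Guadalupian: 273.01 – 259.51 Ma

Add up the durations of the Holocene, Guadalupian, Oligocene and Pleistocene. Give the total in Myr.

26.95 million years

Each duration: Holocene = 0.0117; Guadalupian = 13.5; Oligocene = 10.87; Pleistocene = 2.5683.
Sum: 0.0117 + 13.5 + 10.87 + 2.5683 = 26.95 Myr.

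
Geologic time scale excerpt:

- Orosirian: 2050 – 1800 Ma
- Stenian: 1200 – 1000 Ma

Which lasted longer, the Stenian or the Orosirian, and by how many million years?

Stenian: 1200 − 1000 = 200 Myr.
Orosirian: 2050 − 1800 = 250 Myr.
Difference: 250 − 200 = 50 Myr, so the Orosirian was longer.

Orosirian, by 50 million years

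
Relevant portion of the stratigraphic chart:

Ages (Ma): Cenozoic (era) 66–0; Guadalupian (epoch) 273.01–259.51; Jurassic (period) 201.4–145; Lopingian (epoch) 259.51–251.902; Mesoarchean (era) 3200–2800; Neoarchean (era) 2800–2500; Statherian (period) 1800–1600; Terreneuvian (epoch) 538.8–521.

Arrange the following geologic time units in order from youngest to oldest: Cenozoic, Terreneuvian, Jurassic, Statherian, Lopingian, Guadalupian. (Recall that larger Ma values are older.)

The oldest of these is Statherian (starts 1800 Ma) and the youngest is Cenozoic (ends 0 Ma).
In between, by decreasing start age: Terreneuvian (538.8), Guadalupian (273.01), Lopingian (259.51), Jurassic (201.4).
Listing youngest first means reversing that sequence.

Cenozoic → Jurassic → Lopingian → Guadalupian → Terreneuvian → Statherian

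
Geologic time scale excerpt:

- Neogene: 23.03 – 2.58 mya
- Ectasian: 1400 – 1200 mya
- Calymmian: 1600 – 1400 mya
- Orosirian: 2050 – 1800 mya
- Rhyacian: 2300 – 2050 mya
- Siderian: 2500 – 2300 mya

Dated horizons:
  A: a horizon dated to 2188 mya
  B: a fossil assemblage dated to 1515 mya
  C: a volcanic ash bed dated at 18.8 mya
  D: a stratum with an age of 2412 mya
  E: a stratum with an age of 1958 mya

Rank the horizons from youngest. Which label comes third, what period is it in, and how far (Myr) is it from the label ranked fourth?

E, in the Orosirian; 230 million years to A

Sorted youngest-first by Ma: C (18.8), B (1515), E (1958), A (2188), D (2412).
The third youngest is E at 1958 Ma, which lies in 2050–1800 Ma: the Orosirian.
The fourth youngest is A at 2188 Ma; separation = |1958 − 2188| = 230 Myr.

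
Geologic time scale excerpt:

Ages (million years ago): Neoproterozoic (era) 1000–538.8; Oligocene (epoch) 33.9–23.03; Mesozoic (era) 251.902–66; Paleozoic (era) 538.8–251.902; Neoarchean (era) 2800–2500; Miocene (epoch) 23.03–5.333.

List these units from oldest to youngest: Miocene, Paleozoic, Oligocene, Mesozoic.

Sorting by start age (descending Ma, since larger Ma = older): Paleozoic start 538.8, Mesozoic start 251.902, Oligocene start 33.9, Miocene start 23.03.

Paleozoic, Mesozoic, Oligocene, Miocene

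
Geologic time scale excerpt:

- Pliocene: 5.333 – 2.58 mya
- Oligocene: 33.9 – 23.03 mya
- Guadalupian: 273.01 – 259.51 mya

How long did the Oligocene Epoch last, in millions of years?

33.9 − 23.03 = 10.87 million years.

10.87 million years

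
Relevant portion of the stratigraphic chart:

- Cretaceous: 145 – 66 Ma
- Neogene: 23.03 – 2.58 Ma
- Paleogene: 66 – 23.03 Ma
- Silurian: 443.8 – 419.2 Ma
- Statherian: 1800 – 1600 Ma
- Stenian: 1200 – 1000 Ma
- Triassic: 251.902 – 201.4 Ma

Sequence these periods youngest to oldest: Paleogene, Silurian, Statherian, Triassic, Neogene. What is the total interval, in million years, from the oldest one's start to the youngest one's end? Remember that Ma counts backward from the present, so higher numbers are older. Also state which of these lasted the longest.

Neogene, Paleogene, Triassic, Silurian, Statherian; total span 1797.42 Myr; longest is Statherian

From the excerpt: Paleogene 66–23.03; Silurian 443.8–419.2; Statherian 1800–1600; Triassic 251.902–201.4; Neogene 23.03–2.58 (Ma).
Larger Ma is earlier, so the oldest is Statherian and the youngest is Neogene; youngest to oldest: Neogene, Paleogene, Triassic, Silurian, Statherian.
Oldest start 1800 minus youngest end 2.58 gives 1797.42 Myr overall.
Individual lengths (start − end): Statherian 200; Triassic 50.502; Paleogene 42.97; Silurian 24.6; Neogene 20.45. The largest is Statherian at 200 Myr.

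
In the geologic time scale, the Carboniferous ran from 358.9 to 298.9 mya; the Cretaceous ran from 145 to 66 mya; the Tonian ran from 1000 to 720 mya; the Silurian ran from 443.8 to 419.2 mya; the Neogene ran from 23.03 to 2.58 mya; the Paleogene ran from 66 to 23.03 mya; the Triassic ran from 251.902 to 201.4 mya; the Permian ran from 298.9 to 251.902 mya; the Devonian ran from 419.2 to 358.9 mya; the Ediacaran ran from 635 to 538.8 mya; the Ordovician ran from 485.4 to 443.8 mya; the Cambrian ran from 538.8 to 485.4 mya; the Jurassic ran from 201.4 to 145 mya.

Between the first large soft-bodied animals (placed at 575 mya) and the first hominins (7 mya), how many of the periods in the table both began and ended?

10

The older date is 575 Ma and the younger is 7 Ma.
Periods with start < 575 and end > 7 Ma: Cambrian (538.8–485.4), Ordovician (485.4–443.8), Silurian (443.8–419.2), Devonian (419.2–358.9), Carboniferous (358.9–298.9), Permian (298.9–251.902), Triassic (251.902–201.4), Jurassic (201.4–145), Cretaceous (145–66), Paleogene (66–23.03).
That is 10 complete periods.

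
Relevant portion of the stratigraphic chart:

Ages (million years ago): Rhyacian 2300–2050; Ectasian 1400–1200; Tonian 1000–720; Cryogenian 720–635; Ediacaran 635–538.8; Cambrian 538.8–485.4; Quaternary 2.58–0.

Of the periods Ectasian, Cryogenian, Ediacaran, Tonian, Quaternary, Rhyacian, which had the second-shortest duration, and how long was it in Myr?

Cryogenian, 85 million years

Durations: Ectasian 200; Cryogenian 85; Ediacaran 96.2; Tonian 280; Quaternary 2.58; Rhyacian 250 Myr.
Sorted shortest-first: Quaternary (2.58), Cryogenian (85), Ediacaran (96.2), Ectasian (200), Rhyacian (250), Tonian (280).
The second shortest is Cryogenian at 85 Myr.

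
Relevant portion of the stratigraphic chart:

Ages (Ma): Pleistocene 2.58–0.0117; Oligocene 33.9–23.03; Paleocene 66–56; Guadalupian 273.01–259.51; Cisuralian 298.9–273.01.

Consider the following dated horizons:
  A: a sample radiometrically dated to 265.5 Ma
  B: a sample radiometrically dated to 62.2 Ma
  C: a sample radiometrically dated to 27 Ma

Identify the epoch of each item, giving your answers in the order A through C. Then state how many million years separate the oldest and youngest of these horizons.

Match each age against the start–end ranges in the excerpt: A = 265.5 Ma → Guadalupian (273.01–259.51); B = 62.2 Ma → Paleocene (66–56); C = 27 Ma → Oligocene (33.9–23.03).
The largest age is 265.5 Ma and the smallest is 27 Ma; their difference is 238.5 Myr.

A — Guadalupian; B — Paleocene; C — Oligocene; span 238.5 million years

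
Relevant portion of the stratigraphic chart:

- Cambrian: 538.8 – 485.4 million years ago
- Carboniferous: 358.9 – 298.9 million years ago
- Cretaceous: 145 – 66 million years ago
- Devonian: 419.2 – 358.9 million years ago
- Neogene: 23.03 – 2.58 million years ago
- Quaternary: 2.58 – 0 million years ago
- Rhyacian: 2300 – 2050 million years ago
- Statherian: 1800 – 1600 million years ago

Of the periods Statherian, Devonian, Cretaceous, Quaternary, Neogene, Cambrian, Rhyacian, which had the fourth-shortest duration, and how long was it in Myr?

Start − end for each: Statherian 1800 − 1600 = 200; Devonian 419.2 − 358.9 = 60.3; Cretaceous 145 − 66 = 79; Quaternary 2.58 − 0 = 2.58; Neogene 23.03 − 2.58 = 20.45; Cambrian 538.8 − 485.4 = 53.4; Rhyacian 2300 − 2050 = 250.
Ranking these from shortest: Quaternary < Neogene < Cambrian < Devonian < Cretaceous < Statherian < Rhyacian.
Position 4 in that ranking is Devonian, which lasted 60.3 Myr.

Devonian, 60.3 million years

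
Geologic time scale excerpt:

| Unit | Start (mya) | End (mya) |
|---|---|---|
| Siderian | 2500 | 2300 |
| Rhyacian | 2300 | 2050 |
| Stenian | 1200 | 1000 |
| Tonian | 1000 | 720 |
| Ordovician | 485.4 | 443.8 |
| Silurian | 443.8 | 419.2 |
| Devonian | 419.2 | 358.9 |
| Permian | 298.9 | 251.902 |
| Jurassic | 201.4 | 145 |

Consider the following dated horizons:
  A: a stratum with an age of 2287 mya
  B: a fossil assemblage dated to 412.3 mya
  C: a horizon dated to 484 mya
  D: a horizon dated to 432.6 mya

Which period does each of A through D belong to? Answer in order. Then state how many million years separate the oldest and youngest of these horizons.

A — Rhyacian; B — Devonian; C — Ordovician; D — Silurian; span 1874.7 million years

A: 2287 Ma lies in 2300–2050 Ma, so Rhyacian.
B: 412.3 Ma lies in 419.2–358.9 Ma, so Devonian.
C: 484 Ma lies in 485.4–443.8 Ma, so Ordovician.
D: 432.6 Ma lies in 443.8–419.2 Ma, so Silurian.
Oldest = 2287 Ma, youngest = 412.3 Ma → span 1874.7 Myr.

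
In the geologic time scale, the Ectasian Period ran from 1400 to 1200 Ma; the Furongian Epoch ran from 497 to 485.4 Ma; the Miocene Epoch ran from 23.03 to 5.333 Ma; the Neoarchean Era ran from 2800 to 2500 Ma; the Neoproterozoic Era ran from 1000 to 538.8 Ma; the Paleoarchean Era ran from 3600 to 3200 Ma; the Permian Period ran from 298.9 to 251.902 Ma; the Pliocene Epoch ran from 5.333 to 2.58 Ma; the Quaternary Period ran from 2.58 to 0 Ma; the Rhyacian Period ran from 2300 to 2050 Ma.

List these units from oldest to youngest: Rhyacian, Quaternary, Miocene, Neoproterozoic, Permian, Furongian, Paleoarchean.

Paleoarchean, then Rhyacian, then Neoproterozoic, then Furongian, then Permian, then Miocene, then Quaternary

Read off each span (Ma): Rhyacian 2300–2050; Quaternary 2.58–0; Miocene 23.03–5.333; Neoproterozoic 1000–538.8; Permian 298.9–251.902; Furongian 497–485.4; Paleoarchean 3600–3200.
Larger Ma is older, so oldest→youngest is Paleoarchean, Rhyacian, Neoproterozoic, Furongian, Permian, Miocene, Quaternary.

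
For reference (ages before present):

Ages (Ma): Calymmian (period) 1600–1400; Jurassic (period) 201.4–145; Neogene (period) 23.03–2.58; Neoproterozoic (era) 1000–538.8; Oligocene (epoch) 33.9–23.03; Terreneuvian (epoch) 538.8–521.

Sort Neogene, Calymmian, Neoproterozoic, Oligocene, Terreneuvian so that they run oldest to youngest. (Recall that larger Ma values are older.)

Calymmian, Neoproterozoic, Terreneuvian, Oligocene, Neogene

Read off each span (Ma): Neogene 23.03–2.58; Calymmian 1600–1400; Neoproterozoic 1000–538.8; Oligocene 33.9–23.03; Terreneuvian 538.8–521.
Larger Ma is older, so oldest→youngest is Calymmian, Neoproterozoic, Terreneuvian, Oligocene, Neogene.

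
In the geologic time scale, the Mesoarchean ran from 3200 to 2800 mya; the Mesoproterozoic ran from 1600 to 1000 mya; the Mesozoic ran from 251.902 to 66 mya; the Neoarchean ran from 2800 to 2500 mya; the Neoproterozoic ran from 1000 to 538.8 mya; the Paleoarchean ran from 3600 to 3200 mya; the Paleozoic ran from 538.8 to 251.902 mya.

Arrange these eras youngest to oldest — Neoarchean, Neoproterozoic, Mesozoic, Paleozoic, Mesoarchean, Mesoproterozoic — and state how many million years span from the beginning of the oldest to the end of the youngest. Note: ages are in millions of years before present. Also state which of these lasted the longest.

Mesozoic, Paleozoic, Neoproterozoic, Mesoproterozoic, Neoarchean, Mesoarchean; total span 3134 Myr; longest is Mesoproterozoic

From the excerpt: Neoarchean 2800–2500; Neoproterozoic 1000–538.8; Mesozoic 251.902–66; Paleozoic 538.8–251.902; Mesoarchean 3200–2800; Mesoproterozoic 1600–1000 (Ma).
Larger Ma is earlier, so the oldest is Mesoarchean and the youngest is Mesozoic; youngest to oldest: Mesozoic, Paleozoic, Neoproterozoic, Mesoproterozoic, Neoarchean, Mesoarchean.
Oldest start 3200 minus youngest end 66 gives 3134 Myr overall.
Individual lengths (start − end): Neoarchean 300; Neoproterozoic 461.2; Mesoarchean 400; Mesozoic 185.902; Mesoproterozoic 600; Paleozoic 286.898. The largest is Mesoproterozoic at 600 Myr.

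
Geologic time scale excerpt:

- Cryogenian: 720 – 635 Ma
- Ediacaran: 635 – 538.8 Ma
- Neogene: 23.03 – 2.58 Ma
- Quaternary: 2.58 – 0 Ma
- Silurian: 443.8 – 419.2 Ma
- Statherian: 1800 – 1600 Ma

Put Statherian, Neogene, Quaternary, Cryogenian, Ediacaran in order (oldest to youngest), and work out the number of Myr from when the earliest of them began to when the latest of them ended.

Statherian → Cryogenian → Ediacaran → Neogene → Quaternary; total span 1800 Myr

Start ages (Ma): Statherian 1800, Cryogenian 720, Ediacaran 635, Neogene 23.03, Quaternary 2.58.
Ordered oldest to youngest: Statherian, Cryogenian, Ediacaran, Neogene, Quaternary.
Span = 1800 − 0 = 1800 Myr.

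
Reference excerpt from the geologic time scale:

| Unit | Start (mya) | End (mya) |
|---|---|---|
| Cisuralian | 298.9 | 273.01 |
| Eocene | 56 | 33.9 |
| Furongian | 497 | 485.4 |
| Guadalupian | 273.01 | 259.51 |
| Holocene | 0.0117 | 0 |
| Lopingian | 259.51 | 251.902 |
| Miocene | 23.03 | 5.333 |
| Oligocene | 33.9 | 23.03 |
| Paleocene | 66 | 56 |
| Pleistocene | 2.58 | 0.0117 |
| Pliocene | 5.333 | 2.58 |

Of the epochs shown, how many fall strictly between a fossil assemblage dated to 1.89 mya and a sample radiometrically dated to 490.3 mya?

490.3 Ma sits inside the Furongian (497–485.4) and 1.89 Ma inside the Pleistocene (2.58–0.0117); neither of those is wholly between the two dates.
The listed epochs lying completely between them are Cisuralian, Guadalupian, Lopingian, Paleocene, Eocene, Oligocene, Miocene, Pliocene — 8 in all.

8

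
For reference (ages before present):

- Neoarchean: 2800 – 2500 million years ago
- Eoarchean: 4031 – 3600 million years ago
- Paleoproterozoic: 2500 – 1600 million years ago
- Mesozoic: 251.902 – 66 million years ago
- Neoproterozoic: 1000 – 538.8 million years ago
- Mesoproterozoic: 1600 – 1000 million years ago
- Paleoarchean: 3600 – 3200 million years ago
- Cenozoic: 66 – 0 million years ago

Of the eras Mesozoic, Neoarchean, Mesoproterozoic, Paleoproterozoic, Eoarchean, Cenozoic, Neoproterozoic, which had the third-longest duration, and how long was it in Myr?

Durations: Mesozoic 185.902; Neoarchean 300; Mesoproterozoic 600; Paleoproterozoic 900; Eoarchean 431; Cenozoic 66; Neoproterozoic 461.2 Myr.
Sorted longest-first: Paleoproterozoic (900), Mesoproterozoic (600), Neoproterozoic (461.2), Eoarchean (431), Neoarchean (300), Mesozoic (185.902), Cenozoic (66).
The third longest is Neoproterozoic at 461.2 Myr.

Neoproterozoic, 461.2 million years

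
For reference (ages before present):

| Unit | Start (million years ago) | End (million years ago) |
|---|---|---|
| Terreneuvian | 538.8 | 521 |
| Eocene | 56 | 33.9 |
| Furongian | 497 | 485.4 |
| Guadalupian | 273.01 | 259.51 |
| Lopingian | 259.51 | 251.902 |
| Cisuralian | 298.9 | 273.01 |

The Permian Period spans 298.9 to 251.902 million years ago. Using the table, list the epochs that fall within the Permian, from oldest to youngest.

Epochs with both bounds inside 298.9–251.902 Ma: Cisuralian (298.9–273.01), Guadalupian (273.01–259.51), Lopingian (259.51–251.902).

Cisuralian, Guadalupian, Lopingian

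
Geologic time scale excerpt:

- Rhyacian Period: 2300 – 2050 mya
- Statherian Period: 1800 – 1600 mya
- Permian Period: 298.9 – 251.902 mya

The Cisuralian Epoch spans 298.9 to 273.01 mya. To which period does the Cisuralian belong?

The Cisuralian (298.9–273.01 Ma) lies entirely within 298.9–251.902 Ma, the Permian Period.

Permian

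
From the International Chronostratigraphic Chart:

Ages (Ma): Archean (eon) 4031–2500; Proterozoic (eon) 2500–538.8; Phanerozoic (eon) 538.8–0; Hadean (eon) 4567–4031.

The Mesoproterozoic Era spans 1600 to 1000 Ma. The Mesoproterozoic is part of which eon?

Proterozoic

The Mesoproterozoic (1600–1000 Ma) lies entirely within 2500–538.8 Ma, the Proterozoic Eon.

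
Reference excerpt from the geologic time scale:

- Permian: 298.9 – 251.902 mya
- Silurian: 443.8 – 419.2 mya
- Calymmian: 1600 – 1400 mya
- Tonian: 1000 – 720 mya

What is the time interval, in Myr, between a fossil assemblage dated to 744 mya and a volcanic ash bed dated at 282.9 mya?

461.1 million years

744 − 282.9 = 461.1 million years.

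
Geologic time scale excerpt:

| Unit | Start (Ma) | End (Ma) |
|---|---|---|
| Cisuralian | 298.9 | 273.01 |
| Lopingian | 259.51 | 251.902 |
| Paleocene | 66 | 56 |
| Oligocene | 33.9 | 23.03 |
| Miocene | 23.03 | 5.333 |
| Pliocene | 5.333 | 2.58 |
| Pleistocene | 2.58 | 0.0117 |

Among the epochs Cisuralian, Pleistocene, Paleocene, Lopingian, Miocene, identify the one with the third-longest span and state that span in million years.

Durations: Cisuralian 25.89; Pleistocene 2.5683; Paleocene 10; Lopingian 7.608; Miocene 17.697 Myr.
Sorted longest-first: Cisuralian (25.89), Miocene (17.697), Paleocene (10), Lopingian (7.608), Pleistocene (2.5683).
The third longest is Paleocene at 10 Myr.

Paleocene, 10 million years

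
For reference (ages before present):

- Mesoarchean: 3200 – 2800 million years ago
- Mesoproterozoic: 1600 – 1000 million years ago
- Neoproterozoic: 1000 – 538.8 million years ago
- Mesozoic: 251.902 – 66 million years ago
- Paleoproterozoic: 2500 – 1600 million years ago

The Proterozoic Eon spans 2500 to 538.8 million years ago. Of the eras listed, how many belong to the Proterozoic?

Eras inside 2500–538.8 Ma: Paleoproterozoic, Mesoproterozoic, Neoproterozoic — 3 in total.

3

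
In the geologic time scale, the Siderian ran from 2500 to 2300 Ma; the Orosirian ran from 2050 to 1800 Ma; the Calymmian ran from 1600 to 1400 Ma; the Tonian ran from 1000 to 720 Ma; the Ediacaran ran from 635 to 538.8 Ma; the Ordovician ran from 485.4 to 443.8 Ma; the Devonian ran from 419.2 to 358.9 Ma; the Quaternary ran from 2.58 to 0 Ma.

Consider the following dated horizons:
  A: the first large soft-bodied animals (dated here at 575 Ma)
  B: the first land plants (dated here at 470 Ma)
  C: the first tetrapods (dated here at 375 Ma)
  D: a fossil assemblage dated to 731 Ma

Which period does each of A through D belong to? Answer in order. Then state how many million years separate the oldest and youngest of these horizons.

A — Ediacaran; B — Ordovician; C — Devonian; D — Tonian; span 356 million years

A: 575 Ma lies in 635–538.8 Ma, so Ediacaran.
B: 470 Ma lies in 485.4–443.8 Ma, so Ordovician.
C: 375 Ma lies in 419.2–358.9 Ma, so Devonian.
D: 731 Ma lies in 1000–720 Ma, so Tonian.
Oldest = 731 Ma, youngest = 375 Ma → span 356 Myr.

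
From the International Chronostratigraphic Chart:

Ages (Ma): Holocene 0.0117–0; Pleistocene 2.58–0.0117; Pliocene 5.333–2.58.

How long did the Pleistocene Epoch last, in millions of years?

2.58 − 0.0117 = 2.5683 million years.

2.5683 million years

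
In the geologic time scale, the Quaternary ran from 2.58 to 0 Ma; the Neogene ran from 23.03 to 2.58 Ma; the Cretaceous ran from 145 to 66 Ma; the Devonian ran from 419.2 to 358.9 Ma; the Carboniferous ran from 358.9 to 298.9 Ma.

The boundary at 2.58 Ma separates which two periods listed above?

Neogene and Quaternary

The Neogene ends at 2.58 Ma and the Quaternary begins at 2.58 Ma, so they share that boundary.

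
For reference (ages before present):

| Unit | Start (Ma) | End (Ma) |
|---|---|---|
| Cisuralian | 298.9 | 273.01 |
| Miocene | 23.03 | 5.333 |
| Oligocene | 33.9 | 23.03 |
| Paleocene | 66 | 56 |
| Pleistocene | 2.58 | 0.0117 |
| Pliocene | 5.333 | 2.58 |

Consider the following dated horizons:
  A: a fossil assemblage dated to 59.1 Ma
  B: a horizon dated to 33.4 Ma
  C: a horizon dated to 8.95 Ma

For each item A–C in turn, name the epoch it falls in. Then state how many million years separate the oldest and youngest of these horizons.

A — Paleocene; B — Oligocene; C — Miocene; span 50.15 million years

A: 59.1 Ma lies in 66–56 Ma, so Paleocene.
B: 33.4 Ma lies in 33.9–23.03 Ma, so Oligocene.
C: 8.95 Ma lies in 23.03–5.333 Ma, so Miocene.
Oldest = 59.1 Ma, youngest = 8.95 Ma → span 50.15 Myr.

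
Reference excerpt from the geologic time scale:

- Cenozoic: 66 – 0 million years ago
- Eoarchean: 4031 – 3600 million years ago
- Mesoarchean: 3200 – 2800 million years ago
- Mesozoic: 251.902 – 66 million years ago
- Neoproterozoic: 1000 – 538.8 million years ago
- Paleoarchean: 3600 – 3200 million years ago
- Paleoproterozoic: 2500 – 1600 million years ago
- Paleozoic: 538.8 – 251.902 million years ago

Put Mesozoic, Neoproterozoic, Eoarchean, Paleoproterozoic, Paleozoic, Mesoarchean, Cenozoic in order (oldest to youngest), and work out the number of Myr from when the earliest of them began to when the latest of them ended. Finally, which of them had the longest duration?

From the excerpt: Mesozoic 251.902–66; Neoproterozoic 1000–538.8; Eoarchean 4031–3600; Paleoproterozoic 2500–1600; Paleozoic 538.8–251.902; Mesoarchean 3200–2800; Cenozoic 66–0 (Ma).
Larger Ma is earlier, so the oldest is Eoarchean and the youngest is Cenozoic; oldest to youngest: Eoarchean, Mesoarchean, Paleoproterozoic, Neoproterozoic, Paleozoic, Mesozoic, Cenozoic.
Oldest start 4031 minus youngest end 0 gives 4031 Myr overall.
Individual lengths (start − end): Paleozoic 286.898; Eoarchean 431; Paleoproterozoic 900; Cenozoic 66; Mesoarchean 400; Mesozoic 185.902; Neoproterozoic 461.2. The largest is Paleoproterozoic at 900 Myr.

Eoarchean, Mesoarchean, Paleoproterozoic, Neoproterozoic, Paleozoic, Mesozoic, Cenozoic; total span 4031 Myr; longest is Paleoproterozoic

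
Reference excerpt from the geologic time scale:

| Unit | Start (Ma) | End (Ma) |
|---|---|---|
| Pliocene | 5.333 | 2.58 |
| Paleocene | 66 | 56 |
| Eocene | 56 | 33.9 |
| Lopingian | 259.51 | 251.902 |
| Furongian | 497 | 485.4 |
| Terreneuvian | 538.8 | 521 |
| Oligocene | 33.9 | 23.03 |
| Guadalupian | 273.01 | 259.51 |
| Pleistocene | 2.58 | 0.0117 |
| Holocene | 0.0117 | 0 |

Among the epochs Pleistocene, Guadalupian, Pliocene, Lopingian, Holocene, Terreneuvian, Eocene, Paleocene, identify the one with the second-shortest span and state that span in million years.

Pleistocene, 2.5683 million years

Start − end for each: Pleistocene 2.58 − 0.0117 = 2.5683; Guadalupian 273.01 − 259.51 = 13.5; Pliocene 5.333 − 2.58 = 2.753; Lopingian 259.51 − 251.902 = 7.608; Holocene 0.0117 − 0 = 0.0117; Terreneuvian 538.8 − 521 = 17.8; Eocene 56 − 33.9 = 22.1; Paleocene 66 − 56 = 10.
Ranking these from shortest: Holocene < Pleistocene < Pliocene < Lopingian < Paleocene < Guadalupian < Terreneuvian < Eocene.
Position 2 in that ranking is Pleistocene, which lasted 2.5683 Myr.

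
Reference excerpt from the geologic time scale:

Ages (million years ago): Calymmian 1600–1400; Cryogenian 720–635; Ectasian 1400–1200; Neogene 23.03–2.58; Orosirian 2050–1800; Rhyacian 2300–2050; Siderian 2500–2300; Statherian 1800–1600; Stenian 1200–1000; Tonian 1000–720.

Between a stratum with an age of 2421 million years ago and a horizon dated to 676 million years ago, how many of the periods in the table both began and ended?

The older date is 2421 Ma and the younger is 676 Ma.
Periods with start < 2421 and end > 676 Ma: Rhyacian (2300–2050), Orosirian (2050–1800), Statherian (1800–1600), Calymmian (1600–1400), Ectasian (1400–1200), Stenian (1200–1000), Tonian (1000–720).
That is 7 complete periods.

7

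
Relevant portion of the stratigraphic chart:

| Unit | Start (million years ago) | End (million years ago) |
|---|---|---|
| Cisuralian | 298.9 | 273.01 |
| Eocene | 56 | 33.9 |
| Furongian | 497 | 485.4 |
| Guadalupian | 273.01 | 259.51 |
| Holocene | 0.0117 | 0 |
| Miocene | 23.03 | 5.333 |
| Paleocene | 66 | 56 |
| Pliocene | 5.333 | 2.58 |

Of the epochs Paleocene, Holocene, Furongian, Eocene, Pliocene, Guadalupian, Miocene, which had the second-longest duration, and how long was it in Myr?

Start − end for each: Paleocene 66 − 56 = 10; Holocene 0.0117 − 0 = 0.0117; Furongian 497 − 485.4 = 11.6; Eocene 56 − 33.9 = 22.1; Pliocene 5.333 − 2.58 = 2.753; Guadalupian 273.01 − 259.51 = 13.5; Miocene 23.03 − 5.333 = 17.697.
Ranking these from longest: Eocene > Miocene > Guadalupian > Furongian > Paleocene > Pliocene > Holocene.
Position 2 in that ranking is Miocene, which lasted 17.697 Myr.

Miocene, 17.697 million years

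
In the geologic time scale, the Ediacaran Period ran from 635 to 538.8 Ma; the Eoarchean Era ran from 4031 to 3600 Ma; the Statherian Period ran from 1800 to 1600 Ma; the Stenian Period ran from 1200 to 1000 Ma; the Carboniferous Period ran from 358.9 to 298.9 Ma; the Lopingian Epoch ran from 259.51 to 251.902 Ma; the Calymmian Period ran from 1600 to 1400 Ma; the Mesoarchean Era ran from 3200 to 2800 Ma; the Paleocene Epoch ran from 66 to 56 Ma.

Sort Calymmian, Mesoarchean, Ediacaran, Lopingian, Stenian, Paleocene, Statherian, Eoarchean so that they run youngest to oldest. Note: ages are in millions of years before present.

Sorting by start age (ascending Ma, since larger Ma = older): Paleocene began 66, Lopingian began 259.51, Ediacaran began 635, Stenian began 1200, Calymmian began 1600, Statherian began 1800, Mesoarchean began 3200, Eoarchean began 4031.

Paleocene, Lopingian, Ediacaran, Stenian, Calymmian, Statherian, Mesoarchean, Eoarchean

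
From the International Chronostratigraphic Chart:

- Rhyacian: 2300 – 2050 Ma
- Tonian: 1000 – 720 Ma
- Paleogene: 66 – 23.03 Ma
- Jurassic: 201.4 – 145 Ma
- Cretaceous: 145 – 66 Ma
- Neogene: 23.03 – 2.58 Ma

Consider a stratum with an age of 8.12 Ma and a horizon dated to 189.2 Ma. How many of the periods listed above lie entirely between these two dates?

189.2 Ma sits inside the Jurassic (201.4–145) and 8.12 Ma inside the Neogene (23.03–2.58); neither of those is wholly between the two dates.
The listed periods lying completely between them are Cretaceous, Paleogene — 2 in all.

2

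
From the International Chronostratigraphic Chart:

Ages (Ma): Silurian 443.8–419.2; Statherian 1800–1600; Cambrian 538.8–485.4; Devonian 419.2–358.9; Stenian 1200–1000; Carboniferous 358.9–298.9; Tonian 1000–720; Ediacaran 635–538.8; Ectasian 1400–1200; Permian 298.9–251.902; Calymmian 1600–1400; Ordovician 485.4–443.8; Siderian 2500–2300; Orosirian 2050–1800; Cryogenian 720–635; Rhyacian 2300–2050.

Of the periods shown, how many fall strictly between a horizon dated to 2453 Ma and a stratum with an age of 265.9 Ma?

2453 Ma sits inside the Siderian (2500–2300) and 265.9 Ma inside the Permian (298.9–251.902); neither of those is wholly between the two dates.
The listed periods lying completely between them are Rhyacian, Orosirian, Statherian, Calymmian, Ectasian, Stenian, Tonian, Cryogenian, Ediacaran, Cambrian, Ordovician, Silurian, Devonian, Carboniferous — 14 in all.

14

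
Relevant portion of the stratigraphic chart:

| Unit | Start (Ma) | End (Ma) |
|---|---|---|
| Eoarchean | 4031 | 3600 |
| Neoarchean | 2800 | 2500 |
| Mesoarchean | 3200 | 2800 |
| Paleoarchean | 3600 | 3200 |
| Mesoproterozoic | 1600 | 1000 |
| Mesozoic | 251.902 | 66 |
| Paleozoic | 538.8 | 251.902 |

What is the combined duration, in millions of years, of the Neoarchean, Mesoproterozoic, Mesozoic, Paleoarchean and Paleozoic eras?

Each duration: Neoarchean = 300; Mesoproterozoic = 600; Mesozoic = 185.902; Paleoarchean = 400; Paleozoic = 286.898.
Sum: 300 + 600 + 185.902 + 400 + 286.898 = 1772.8 Myr.

1772.8 million years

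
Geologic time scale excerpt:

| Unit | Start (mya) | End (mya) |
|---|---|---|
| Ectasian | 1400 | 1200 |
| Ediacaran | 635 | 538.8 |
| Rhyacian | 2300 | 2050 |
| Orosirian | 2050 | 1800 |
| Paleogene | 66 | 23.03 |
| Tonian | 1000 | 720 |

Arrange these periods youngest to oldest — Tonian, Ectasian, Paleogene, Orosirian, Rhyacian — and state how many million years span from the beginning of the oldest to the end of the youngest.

Start ages (Ma): Rhyacian 2300, Orosirian 2050, Ectasian 1400, Tonian 1000, Paleogene 66.
Ordered youngest to oldest: Paleogene, Tonian, Ectasian, Orosirian, Rhyacian.
Span = 2300 − 23.03 = 2276.97 Myr.

Paleogene → Tonian → Ectasian → Orosirian → Rhyacian; total span 2276.97 Myr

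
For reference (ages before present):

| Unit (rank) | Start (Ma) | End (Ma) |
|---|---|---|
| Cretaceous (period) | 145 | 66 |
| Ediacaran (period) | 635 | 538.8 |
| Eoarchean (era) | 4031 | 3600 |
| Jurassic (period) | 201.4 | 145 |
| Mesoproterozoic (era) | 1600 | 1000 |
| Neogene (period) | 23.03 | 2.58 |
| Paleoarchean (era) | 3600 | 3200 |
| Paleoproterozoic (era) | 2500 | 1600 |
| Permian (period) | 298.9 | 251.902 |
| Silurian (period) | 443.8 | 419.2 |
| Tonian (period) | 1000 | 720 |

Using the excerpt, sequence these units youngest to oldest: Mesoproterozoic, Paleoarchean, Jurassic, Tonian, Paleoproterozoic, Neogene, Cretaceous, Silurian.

The oldest of these is Paleoarchean (starts 3600 Ma) and the youngest is Neogene (ends 2.58 Ma).
In between, by decreasing start age: Paleoproterozoic (2500), Mesoproterozoic (1600), Tonian (1000), Silurian (443.8), Jurassic (201.4), Cretaceous (145).
Listing youngest first means reversing that sequence.

Neogene → Cretaceous → Jurassic → Silurian → Tonian → Mesoproterozoic → Paleoproterozoic → Paleoarchean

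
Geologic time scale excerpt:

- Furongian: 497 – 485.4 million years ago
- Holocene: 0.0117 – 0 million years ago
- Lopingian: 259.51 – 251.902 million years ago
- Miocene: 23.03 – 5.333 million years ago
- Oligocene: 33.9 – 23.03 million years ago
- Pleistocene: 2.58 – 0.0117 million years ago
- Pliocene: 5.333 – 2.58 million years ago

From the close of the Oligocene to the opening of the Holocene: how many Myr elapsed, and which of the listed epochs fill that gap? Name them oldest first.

The Oligocene closes at 23.03 Ma and the Holocene opens at 0.0117 Ma, so the interval is 23.03 − 0.0117 = 23.0183 Myr.
An epoch fits inside if it starts at or after 23.03 Ma and ends at or before 0.0117 Ma; oldest first that gives Miocene, Pliocene, Pleistocene.

23.0183 million years; Miocene, Pliocene, Pleistocene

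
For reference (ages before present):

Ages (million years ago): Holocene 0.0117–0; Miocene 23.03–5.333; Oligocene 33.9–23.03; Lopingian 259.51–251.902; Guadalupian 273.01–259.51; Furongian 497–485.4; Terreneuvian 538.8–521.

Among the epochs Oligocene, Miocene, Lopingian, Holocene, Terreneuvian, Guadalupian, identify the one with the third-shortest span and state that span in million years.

Start − end for each: Oligocene 33.9 − 23.03 = 10.87; Miocene 23.03 − 5.333 = 17.697; Lopingian 259.51 − 251.902 = 7.608; Holocene 0.0117 − 0 = 0.0117; Terreneuvian 538.8 − 521 = 17.8; Guadalupian 273.01 − 259.51 = 13.5.
Ranking these from shortest: Holocene < Lopingian < Oligocene < Guadalupian < Miocene < Terreneuvian.
Position 3 in that ranking is Oligocene, which lasted 10.87 Myr.

Oligocene, 10.87 million years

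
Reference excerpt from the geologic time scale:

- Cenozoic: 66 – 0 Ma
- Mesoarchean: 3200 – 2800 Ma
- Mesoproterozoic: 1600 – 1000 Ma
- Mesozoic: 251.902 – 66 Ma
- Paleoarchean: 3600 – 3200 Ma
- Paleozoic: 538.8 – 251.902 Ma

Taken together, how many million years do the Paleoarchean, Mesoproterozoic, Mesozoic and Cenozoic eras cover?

Each duration: Paleoarchean = 400; Mesoproterozoic = 600; Mesozoic = 185.902; Cenozoic = 66.
Sum: 400 + 600 + 185.902 + 66 = 1251.902 Myr.

1251.902 million years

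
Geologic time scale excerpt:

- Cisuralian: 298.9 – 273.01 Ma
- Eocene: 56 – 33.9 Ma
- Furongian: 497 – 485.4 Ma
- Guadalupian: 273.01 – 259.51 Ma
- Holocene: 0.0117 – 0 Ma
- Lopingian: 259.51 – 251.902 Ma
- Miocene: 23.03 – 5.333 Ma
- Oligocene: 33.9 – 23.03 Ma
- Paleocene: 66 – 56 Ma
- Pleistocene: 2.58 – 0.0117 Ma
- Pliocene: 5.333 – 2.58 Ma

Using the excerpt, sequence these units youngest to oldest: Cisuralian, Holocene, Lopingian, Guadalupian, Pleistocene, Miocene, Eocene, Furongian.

Sorting by start age (ascending Ma, since larger Ma = older): Holocene start 0.0117, Pleistocene start 2.58, Miocene start 23.03, Eocene start 56, Lopingian start 259.51, Guadalupian start 273.01, Cisuralian start 298.9, Furongian start 497.

Holocene, Pleistocene, Miocene, Eocene, Lopingian, Guadalupian, Cisuralian, Furongian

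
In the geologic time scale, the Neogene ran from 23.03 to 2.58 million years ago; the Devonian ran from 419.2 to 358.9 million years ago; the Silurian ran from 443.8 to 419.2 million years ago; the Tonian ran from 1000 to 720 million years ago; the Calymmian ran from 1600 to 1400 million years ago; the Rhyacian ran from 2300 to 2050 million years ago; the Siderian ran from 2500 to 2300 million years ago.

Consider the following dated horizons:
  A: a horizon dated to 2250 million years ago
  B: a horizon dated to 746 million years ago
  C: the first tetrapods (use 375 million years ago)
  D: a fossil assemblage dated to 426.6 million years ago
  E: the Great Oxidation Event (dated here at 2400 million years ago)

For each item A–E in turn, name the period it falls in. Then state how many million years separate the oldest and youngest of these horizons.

A: 2250 Ma lies in 2300–2050 Ma, so Rhyacian.
B: 746 Ma lies in 1000–720 Ma, so Tonian.
C: 375 Ma lies in 419.2–358.9 Ma, so Devonian.
D: 426.6 Ma lies in 443.8–419.2 Ma, so Silurian.
E: 2400 Ma lies in 2500–2300 Ma, so Siderian.
Oldest = 2400 Ma, youngest = 375 Ma → span 2025 Myr.

A — Rhyacian; B — Tonian; C — Devonian; D — Silurian; E — Siderian; span 2025 million years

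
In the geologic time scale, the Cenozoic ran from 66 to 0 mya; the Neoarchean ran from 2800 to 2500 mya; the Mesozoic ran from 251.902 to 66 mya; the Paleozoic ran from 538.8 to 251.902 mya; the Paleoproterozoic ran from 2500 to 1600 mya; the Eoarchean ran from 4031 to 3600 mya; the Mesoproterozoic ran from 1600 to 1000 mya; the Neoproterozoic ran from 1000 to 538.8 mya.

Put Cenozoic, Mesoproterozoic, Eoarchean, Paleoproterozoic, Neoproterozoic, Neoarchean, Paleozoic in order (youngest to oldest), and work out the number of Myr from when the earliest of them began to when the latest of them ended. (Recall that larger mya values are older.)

From the excerpt: Cenozoic 66–0; Mesoproterozoic 1600–1000; Eoarchean 4031–3600; Paleoproterozoic 2500–1600; Neoproterozoic 1000–538.8; Neoarchean 2800–2500; Paleozoic 538.8–251.902 (Ma).
Larger Ma is earlier, so the oldest is Eoarchean and the youngest is Cenozoic; youngest to oldest: Cenozoic, Paleozoic, Neoproterozoic, Mesoproterozoic, Paleoproterozoic, Neoarchean, Eoarchean.
Oldest start 4031 minus youngest end 0 gives 4031 Myr overall.

Cenozoic, Paleozoic, Neoproterozoic, Mesoproterozoic, Paleoproterozoic, Neoarchean, Eoarchean; total span 4031 Myr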